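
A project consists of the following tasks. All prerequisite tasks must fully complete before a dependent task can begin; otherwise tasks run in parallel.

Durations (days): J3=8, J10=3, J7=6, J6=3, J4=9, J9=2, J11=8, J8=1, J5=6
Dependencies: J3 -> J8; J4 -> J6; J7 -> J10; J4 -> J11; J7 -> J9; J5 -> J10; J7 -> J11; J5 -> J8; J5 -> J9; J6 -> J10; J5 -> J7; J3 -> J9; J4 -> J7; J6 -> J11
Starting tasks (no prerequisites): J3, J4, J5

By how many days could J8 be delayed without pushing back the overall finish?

14

Critical path: J4→J7→J11 = 9+6+8 = 23, so the finish is 23 days.
The longest chain containing J8 totals 9 days.
So J8 can slip 23 − 9 = 14 days.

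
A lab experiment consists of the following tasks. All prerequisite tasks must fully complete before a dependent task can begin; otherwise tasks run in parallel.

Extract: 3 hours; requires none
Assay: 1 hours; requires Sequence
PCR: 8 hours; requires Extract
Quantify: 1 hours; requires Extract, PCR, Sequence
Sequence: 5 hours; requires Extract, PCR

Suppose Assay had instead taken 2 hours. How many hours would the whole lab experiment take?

As given, the longest chain is Extract→PCR→Sequence→Assay = 3+8+5+1 = 17, so the finish is 17 hours.
Since Assay is critical, the +1 change carries straight to that chain (now 18 hours).
No other chain overtakes it, so the finish is 18 hours.

18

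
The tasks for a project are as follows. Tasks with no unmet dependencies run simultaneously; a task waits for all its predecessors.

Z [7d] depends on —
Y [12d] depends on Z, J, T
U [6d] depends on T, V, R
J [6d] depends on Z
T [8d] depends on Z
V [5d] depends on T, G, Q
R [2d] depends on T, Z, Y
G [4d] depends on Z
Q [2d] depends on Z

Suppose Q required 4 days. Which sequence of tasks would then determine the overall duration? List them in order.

Z, T, Y, R, U

Baseline: Z→T→Y→R→U = 7+8+12+2+6 = 35 → 35 days.
The longest path through Q is only 20 days, so Q has float 15.
That remains the longest chain; total 35 days.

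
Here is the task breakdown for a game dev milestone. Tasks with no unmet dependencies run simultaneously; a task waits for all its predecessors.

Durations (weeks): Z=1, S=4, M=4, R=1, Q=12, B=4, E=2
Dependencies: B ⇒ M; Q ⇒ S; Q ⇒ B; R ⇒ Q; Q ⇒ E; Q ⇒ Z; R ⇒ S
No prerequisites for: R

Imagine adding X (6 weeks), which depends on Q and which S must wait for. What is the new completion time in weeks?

Originally the job takes 21 weeks.
With X inserted, S now waits for max(Q, R, X).
New critical path: R→Q→X→S = 1+12+6+4 = 23 ⇒ 23 weeks.

23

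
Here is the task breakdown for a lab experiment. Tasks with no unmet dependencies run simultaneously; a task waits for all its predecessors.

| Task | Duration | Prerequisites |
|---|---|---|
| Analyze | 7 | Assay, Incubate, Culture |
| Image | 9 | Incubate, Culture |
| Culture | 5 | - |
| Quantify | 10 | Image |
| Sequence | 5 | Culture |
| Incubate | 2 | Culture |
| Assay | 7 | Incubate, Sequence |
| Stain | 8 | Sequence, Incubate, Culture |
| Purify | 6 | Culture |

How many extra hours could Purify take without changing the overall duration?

Culture→Incubate→Image→Quantify = 5+2+9+10 = 26 sets the makespan at 26 hours.
Longest path through Purify: 11 hours (earliest finish 11, latest finish 26).
Float = 26 − 11 = 15.

15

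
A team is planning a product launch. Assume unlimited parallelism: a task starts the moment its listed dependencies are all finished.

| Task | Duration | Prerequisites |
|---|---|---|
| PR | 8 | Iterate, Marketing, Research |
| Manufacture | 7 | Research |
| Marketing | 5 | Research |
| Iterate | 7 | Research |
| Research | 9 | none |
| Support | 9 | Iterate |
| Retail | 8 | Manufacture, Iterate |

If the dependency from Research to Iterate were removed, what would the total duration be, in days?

Original critical path: Research→Iterate→Support = 9+7+9 = 25 ⇒ 25 days.
Without Research→Iterate, Iterate's earliest start moves from 9 to 0.
After: Research→Manufacture→Retail = 9+7+8 = 24 → 24 days.

24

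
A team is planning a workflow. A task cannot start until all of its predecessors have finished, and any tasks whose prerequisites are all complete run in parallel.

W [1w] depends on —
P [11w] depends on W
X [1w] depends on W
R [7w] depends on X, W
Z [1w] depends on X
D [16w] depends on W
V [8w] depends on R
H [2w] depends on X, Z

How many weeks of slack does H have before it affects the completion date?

The longest chain is W→X→R→V = 1+1+7+8 = 17; overall finish 17 weeks.
The longest chain containing H totals 5 weeks.
So H can slip 17 − 5 = 12 weeks.

12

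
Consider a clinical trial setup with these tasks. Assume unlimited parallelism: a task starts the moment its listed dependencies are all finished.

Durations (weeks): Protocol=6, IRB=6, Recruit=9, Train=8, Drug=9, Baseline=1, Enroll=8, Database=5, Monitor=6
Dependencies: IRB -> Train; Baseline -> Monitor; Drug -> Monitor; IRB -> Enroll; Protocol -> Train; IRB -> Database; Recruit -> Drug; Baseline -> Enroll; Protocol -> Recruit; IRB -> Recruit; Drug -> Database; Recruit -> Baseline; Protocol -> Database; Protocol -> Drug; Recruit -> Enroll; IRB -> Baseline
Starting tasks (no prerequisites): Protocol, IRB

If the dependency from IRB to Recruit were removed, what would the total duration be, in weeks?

30

Original critical path: Protocol→Recruit→Drug→Monitor = 6+9+9+6 = 30 ⇒ 30 weeks.
Dropping IRB→Recruit doesn't change Recruit's earliest start (6); another predecessor still binds.
New critical path: Protocol→Recruit→Drug→Monitor = 6+9+9+6 = 30 ⇒ 30 weeks.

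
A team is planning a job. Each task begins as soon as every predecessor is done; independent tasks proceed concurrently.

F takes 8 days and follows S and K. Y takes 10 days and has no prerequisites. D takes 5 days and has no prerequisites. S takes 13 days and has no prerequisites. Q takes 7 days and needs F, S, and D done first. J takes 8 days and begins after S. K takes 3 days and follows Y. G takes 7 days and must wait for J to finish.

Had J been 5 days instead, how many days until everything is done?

As given, the longest chain is S→J→G = 13+8+7 = 28, so the finish is 28 days.
J is on the critical path; changing it to 5 makes that path 25 days.
The binding chain switches to Y→K→F→Q = 10+3+8+7 = 28; finish 28 days.

28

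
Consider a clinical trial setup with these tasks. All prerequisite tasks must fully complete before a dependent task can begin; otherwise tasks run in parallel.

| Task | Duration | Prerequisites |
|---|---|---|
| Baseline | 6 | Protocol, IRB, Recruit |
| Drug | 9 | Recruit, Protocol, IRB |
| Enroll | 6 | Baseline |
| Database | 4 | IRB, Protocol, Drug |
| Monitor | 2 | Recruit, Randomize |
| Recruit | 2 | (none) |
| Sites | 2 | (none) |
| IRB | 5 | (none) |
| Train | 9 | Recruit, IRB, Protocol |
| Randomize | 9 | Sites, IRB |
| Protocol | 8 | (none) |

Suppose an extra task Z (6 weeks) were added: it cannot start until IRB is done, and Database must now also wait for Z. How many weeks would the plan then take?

21

Originally the plan takes 21 weeks.
With Z inserted, Database now waits for max(IRB, Protocol, Drug, Z).
New critical path: Protocol→Drug→Database = 8+9+4 = 21 ⇒ 21 weeks.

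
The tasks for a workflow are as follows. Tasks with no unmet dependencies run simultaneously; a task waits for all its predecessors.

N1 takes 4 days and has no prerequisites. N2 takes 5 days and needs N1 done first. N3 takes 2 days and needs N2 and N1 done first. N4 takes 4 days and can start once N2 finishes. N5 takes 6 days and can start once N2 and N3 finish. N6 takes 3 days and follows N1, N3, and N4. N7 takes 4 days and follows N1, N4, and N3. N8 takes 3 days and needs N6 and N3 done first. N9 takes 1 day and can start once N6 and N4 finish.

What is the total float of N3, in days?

The longest chain is N1→N2→N4→N6→N8 = 4+5+4+3+3 = 19; overall finish 19 days.
Longest path through N3: 17 days (earliest finish 11, latest finish 13).
Slack of N3 = 11 − 9 = 2 days.

2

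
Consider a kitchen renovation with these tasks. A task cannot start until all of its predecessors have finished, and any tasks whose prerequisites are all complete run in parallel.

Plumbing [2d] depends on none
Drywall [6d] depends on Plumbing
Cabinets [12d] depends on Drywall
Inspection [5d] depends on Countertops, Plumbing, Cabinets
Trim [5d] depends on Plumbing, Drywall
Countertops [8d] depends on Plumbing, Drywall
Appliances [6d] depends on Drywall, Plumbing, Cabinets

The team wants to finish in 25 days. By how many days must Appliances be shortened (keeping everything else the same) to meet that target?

Current finish: 26 days; target: 25.
Appliances is on every critical path, so each day cut from Appliances cuts the finish by one (this holds down to a finish of 25).
Need 26 − 25 = 1 day off Appliances → Appliances becomes 5 days, finish becomes 25.

1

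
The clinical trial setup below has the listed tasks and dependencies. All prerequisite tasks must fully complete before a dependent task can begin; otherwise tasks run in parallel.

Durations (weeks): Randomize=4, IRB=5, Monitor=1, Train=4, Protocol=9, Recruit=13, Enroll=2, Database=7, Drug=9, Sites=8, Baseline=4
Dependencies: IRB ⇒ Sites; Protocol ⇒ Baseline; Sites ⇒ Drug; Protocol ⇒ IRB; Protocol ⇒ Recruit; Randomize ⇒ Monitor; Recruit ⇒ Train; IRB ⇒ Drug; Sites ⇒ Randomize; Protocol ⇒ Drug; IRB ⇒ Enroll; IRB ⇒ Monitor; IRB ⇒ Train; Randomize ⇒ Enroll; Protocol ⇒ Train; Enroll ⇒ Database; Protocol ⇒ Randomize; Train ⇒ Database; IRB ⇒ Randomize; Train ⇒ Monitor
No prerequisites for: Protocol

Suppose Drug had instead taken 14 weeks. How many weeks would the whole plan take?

The binding path is Protocol→IRB→Sites→Randomize→Enroll→Database = 9+5+8+4+2+7 = 35; finish at 35 weeks.
Drug is off the critical path — its longest chain is 31 weeks, giving 4 of slack.
New critical path: Protocol→IRB→Sites→Drug = 9+5+8+14 = 36 ⇒ 36 weeks.

36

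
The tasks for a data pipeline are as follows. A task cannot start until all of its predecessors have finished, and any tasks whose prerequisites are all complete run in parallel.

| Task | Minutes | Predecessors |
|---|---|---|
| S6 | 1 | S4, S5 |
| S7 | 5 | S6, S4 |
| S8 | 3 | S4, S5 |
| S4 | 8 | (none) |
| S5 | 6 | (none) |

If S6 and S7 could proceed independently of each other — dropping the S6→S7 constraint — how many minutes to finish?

With the dependency in place, S4→S6→S7 = 8+1+5 = 14 sets the finish at 14 minutes.
Without S6→S7, S7's earliest start moves from 9 to 8.
New critical path: S4→S7 = 8+5 = 13 ⇒ 13 minutes.

13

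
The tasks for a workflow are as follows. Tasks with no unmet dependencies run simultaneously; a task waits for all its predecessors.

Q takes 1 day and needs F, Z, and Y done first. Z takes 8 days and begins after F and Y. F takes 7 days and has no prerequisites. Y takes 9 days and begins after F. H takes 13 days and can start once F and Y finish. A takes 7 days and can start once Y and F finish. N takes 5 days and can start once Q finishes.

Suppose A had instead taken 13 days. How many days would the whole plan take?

30

Actual critical path: F→Y→Z→Q→N = 7+9+8+1+5 = 30 ⇒ 30 days.
The longest path through A is only 23 days, so A has float 7.
That remains the longest chain; total 30 days.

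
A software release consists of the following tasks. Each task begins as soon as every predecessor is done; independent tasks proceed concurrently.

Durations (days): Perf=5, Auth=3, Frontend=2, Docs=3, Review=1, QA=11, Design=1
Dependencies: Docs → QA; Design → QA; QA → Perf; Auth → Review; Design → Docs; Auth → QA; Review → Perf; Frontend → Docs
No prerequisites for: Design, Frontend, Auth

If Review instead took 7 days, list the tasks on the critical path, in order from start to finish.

Frontend, Docs, QA, Perf

The binding path is Frontend→Docs→QA→Perf = 2+3+11+5 = 21; finish at 21 days.
The longest path through Review is only 9 days, so Review has float 12.
The critical path is still Frontend→Docs→QA→Perf; finish is now 21 days.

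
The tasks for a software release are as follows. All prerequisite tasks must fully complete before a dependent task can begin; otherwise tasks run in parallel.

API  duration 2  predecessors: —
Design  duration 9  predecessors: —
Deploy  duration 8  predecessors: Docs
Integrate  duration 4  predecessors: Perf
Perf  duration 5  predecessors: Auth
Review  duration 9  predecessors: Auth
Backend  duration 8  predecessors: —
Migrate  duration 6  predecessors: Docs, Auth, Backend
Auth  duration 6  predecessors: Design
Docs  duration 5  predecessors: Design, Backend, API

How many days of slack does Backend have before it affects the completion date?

3

The longest chain is Design→Auth→Review = 9+6+9 = 24; overall finish 24 days.
The longest chain containing Backend totals 21 days.
Float = 24 − 21 = 3.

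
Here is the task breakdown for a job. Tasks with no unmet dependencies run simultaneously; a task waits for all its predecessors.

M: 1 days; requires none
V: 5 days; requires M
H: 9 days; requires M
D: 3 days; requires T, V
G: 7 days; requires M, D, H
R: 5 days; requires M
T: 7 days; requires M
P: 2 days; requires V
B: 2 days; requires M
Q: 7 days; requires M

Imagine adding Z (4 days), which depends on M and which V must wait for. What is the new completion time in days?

20

Originally the project takes 18 days.
With Z inserted, V now waits for max(M, Z).
New critical path: M→Z→V→D→G = 1+4+5+3+7 = 20 ⇒ 20 days.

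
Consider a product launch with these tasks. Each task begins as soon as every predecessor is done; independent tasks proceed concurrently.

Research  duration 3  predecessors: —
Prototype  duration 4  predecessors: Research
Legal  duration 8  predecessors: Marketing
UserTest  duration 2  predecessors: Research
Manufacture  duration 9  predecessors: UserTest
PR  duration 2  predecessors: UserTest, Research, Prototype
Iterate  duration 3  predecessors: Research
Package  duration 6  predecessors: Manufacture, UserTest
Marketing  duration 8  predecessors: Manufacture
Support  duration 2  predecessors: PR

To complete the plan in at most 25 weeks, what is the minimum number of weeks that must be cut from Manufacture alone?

5

Current finish: 30 weeks; target: 25.
Manufacture is on every critical path, so each week cut from Manufacture cuts the finish by one (this holds down to a finish of 22).
Need 30 − 25 = 5 weeks off Manufacture → Manufacture becomes 4 weeks, finish becomes 25.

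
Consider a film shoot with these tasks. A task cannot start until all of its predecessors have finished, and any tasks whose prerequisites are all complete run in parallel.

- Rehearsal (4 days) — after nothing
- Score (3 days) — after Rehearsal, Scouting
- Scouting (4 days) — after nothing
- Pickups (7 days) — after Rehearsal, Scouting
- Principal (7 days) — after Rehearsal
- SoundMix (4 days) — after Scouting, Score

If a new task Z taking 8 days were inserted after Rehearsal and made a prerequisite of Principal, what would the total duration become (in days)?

Originally the plan takes 11 days.
With Z inserted, Principal now waits for max(Rehearsal, Z).
New critical path: Rehearsal→Z→Principal = 4+8+7 = 19 ⇒ 19 days.

19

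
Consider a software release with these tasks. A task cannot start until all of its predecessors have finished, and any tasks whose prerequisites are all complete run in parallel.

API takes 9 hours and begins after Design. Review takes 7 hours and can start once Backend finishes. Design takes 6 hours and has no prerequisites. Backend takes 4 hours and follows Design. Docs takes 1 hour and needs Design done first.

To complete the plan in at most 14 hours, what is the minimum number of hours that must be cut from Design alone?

3

Current finish: 17 hours; target: 14.
Design is on every critical path, so each hour cut from Design cuts the finish by one (this holds down to a finish of 12).
Need 17 − 14 = 3 hours off Design → Design becomes 3 hours, finish becomes 14.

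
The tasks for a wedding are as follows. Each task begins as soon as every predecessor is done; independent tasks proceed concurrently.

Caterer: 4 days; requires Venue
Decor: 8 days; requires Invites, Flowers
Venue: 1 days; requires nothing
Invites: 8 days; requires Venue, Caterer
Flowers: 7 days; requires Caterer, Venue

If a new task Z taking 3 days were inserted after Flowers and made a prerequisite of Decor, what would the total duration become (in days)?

Originally the schedule takes 21 days.
With Z inserted, Decor now waits for max(Invites, Flowers, Z).
New critical path: Venue→Caterer→Flowers→Z→Decor = 1+4+7+3+8 = 23 ⇒ 23 days.

23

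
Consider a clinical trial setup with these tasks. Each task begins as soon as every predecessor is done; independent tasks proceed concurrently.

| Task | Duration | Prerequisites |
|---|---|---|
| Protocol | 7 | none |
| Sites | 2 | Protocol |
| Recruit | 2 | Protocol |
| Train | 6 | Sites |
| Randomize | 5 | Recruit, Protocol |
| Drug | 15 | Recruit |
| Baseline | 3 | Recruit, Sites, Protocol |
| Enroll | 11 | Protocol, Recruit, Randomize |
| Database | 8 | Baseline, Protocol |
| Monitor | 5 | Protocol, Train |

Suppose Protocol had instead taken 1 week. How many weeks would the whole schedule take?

Actual critical path: Protocol→Recruit→Randomize→Enroll = 7+2+5+11 = 25 ⇒ 25 weeks.
Since Protocol is critical, the -6 change carries straight to that chain (now 19 weeks).
That remains the longest chain; total 19 weeks.

19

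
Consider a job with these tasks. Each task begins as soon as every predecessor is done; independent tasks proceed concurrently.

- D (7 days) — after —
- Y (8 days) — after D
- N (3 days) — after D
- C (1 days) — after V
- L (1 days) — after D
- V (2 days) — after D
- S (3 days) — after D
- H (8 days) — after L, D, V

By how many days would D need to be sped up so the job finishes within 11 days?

Current finish: 17 days; target: 11.
D is on every critical path, so each day cut from D cuts the finish by one (this holds down to a finish of 11).
Need 17 − 11 = 6 days off D → D becomes 1 day, finish becomes 11.

6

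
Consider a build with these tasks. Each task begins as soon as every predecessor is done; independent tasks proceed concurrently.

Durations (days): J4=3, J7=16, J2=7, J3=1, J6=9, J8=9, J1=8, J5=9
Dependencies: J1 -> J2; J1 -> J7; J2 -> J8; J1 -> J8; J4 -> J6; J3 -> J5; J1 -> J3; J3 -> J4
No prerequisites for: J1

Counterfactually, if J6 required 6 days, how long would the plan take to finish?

24

As given, the longest chain is J1→J2→J8 = 8+7+9 = 24, so the finish is 24 days.
The longest path through J6 is only 21 days, so J6 has float 3.
The critical path is still J1→J2→J8; finish is now 24 days.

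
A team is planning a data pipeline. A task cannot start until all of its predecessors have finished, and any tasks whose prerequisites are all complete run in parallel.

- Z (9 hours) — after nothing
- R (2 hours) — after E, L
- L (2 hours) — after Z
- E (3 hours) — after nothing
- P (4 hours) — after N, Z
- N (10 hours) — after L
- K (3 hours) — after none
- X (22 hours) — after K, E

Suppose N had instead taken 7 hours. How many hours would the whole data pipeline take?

Actual critical path: Z→L→N→P = 9+2+10+4 = 25 ⇒ 25 hours.
N is on the critical path; changing it to 7 makes that path 22 hours.
New critical path: K→X = 3+22 = 25 ⇒ 25 hours.

25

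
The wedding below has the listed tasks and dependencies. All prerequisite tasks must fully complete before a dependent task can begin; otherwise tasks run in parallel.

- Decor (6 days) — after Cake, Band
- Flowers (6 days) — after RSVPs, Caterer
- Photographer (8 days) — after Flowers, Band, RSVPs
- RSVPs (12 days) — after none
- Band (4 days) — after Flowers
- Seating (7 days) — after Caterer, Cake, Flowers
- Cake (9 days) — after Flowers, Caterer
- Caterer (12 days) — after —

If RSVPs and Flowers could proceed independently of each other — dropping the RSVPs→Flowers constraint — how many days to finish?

34

Before: longest chain Caterer→Flowers→Cake→Seating = 12+6+9+7 = 34, finish 34.
Dropping RSVPs→Flowers doesn't change Flowers's earliest start (12); another predecessor still binds.
New critical path: Caterer→Flowers→Cake→Seating = 12+6+9+7 = 34 ⇒ 34 days.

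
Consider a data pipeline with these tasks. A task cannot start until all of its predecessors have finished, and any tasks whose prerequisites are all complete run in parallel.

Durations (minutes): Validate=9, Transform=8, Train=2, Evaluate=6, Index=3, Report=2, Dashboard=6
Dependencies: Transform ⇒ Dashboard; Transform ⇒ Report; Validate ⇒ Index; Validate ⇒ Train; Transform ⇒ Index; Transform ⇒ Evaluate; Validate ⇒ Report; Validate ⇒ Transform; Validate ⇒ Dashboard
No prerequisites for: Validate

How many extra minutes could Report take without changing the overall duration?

4

The longest chain is Validate→Transform→Evaluate = 9+8+6 = 23; overall finish 23 minutes.
The longest chain containing Report totals 19 minutes.
Float = 23 − 19 = 4.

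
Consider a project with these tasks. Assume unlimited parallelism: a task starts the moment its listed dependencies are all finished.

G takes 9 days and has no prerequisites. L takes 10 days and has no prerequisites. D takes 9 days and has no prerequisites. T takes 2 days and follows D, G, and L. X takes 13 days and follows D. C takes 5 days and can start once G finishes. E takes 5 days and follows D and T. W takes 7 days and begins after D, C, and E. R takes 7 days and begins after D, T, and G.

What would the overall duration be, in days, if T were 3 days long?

25

Baseline: L→T→E→W = 10+2+5+7 = 24 → 24 days.
Since T is critical, the +1 change carries straight to that chain (now 25 days).
No other chain overtakes it, so the finish is 25 days.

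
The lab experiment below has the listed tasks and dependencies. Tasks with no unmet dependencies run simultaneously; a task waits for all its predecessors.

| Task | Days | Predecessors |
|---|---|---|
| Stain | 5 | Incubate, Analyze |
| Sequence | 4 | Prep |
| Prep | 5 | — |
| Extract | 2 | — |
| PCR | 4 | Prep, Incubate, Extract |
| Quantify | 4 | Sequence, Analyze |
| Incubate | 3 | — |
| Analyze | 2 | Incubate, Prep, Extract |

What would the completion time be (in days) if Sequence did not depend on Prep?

With the dependency in place, Prep→Sequence→Quantify = 5+4+4 = 13 sets the finish at 13 days.
Without Prep→Sequence, Sequence's earliest start moves from 5 to 0.
New critical path: Prep→Analyze→Stain = 5+2+5 = 12 ⇒ 12 days.

12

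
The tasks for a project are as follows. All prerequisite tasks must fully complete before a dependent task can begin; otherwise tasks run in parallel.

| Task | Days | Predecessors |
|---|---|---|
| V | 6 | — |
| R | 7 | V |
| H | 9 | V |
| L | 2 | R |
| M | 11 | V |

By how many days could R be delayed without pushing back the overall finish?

V→M = 6+11 = 17 sets the makespan at 17 days.
Longest path through R: 15 days (earliest finish 13, latest finish 15).
Float = 17 − 15 = 2.

2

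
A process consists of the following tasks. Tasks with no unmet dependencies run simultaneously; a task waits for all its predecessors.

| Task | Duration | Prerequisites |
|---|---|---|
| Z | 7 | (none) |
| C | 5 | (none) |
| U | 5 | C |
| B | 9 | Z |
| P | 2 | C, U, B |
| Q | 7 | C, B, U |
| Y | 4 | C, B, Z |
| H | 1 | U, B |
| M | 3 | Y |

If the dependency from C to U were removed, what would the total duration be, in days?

Before: longest chain Z→B→Q = 7+9+7 = 23, finish 23.
Without C→U, U's earliest start moves from 5 to 0.
After: Z→B→Q = 7+9+7 = 23 → 23 days.

23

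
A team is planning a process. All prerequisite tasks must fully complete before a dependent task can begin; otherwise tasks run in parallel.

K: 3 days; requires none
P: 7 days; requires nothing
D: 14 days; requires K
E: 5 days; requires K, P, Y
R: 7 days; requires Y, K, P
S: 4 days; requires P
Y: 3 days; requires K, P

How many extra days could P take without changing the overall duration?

0

Critical path: K→D = 3+14 = 17, so the finish is 17 days.
P finishes as early as 7 and must finish by 7.
Slack of P = 0 − 0 = 0 days.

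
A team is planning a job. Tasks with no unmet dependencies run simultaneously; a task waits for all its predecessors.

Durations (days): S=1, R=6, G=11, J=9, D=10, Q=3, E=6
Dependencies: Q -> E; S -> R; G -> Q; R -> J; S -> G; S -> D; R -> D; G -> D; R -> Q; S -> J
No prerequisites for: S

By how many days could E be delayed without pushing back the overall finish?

1

Critical path: S→G→D = 1+11+10 = 22, so the finish is 22 days.
Longest path through E: 21 days (earliest finish 21, latest finish 22).
So E can slip 22 − 21 = 1 day.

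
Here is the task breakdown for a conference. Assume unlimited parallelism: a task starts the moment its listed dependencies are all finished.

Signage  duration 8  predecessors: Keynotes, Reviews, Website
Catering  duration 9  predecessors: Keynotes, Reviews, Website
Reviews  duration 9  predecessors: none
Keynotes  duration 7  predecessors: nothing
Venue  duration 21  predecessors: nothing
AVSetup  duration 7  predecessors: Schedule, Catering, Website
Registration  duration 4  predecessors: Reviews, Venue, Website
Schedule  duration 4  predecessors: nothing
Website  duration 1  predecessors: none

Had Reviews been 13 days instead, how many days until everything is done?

As given, the longest chain is Reviews→Catering→AVSetup = 9+9+7 = 25, so the finish is 25 days.
Since Reviews is critical, the +4 change carries straight to that chain (now 29 days).
That remains the longest chain; total 29 days.

29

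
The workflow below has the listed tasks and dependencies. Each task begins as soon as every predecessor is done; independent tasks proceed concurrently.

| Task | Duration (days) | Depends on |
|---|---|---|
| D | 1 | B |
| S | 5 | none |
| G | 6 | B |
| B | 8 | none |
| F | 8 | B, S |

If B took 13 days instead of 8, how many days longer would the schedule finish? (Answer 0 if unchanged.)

5

The binding path is B→F = 8+8 = 16; finish at 16 days.
B is on the critical path; changing it to 13 makes that path 21 days.
No other chain overtakes it, so the finish is 21 days.
Change in finish: 21 − 16 = +5 days.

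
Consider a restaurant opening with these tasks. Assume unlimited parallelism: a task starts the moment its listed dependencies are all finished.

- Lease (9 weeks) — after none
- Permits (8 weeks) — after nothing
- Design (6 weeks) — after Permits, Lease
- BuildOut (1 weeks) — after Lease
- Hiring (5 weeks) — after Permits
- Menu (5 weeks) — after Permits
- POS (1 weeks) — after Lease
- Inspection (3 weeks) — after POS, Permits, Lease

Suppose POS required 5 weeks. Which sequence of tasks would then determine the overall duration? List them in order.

Lease, POS, Inspection

Baseline: Lease→Design = 9+6 = 15 → 15 weeks.
POS has 2 weeks of float (longest path through it is 13).
Now Lease→POS→Inspection = 9+5+3 = 17 is longest, so the finish becomes 17 weeks.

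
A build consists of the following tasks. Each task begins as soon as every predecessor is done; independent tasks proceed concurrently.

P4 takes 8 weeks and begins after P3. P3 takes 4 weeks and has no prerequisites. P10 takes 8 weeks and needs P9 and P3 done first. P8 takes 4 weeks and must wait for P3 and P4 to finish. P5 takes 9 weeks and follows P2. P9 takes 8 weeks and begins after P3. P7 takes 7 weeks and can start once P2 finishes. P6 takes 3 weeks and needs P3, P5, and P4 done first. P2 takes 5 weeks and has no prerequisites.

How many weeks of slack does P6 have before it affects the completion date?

P3→P9→P10 = 4+8+8 = 20 sets the makespan at 20 weeks.
Longest path through P6: 17 weeks (earliest finish 17, latest finish 20).
Float = 20 − 17 = 3.

3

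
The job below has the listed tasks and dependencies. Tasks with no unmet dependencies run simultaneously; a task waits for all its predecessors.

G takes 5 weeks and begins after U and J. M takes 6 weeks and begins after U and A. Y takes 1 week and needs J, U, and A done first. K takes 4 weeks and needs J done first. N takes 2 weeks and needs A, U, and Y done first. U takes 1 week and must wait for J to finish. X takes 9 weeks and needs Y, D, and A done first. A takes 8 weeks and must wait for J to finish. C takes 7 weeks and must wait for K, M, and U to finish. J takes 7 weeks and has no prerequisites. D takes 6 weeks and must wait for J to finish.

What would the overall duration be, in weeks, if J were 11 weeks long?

Actual critical path: J→A→M→C = 7+8+6+7 = 28 ⇒ 28 weeks.
J lies on that path, so at 11 weeks the path becomes 32 weeks.
The critical path is still J→A→M→C; finish is now 32 weeks.

32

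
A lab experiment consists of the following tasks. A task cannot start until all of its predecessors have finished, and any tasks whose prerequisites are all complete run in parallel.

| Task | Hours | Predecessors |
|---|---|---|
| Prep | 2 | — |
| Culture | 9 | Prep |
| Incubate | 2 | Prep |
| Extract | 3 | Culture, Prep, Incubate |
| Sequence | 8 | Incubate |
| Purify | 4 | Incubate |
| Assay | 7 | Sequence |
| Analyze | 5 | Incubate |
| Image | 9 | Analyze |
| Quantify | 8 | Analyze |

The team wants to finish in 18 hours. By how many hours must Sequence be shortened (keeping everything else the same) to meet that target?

Current finish: 19 hours; target: 18.
Sequence is on every critical path, so each hour cut from Sequence cuts the finish by one (this holds down to a finish of 18).
Need 19 − 18 = 1 hour off Sequence → Sequence becomes 7 hours, finish becomes 18.

1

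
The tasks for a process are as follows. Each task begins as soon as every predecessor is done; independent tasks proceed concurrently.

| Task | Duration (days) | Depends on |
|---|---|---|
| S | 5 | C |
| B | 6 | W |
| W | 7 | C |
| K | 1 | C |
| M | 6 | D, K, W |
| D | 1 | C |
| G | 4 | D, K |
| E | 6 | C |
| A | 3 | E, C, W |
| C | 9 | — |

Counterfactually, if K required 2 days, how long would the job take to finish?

22

The binding path is C→W→B = 9+7+6 = 22; finish at 22 days.
The longest path through K is only 16 days, so K has float 6.
That remains the longest chain; total 22 days.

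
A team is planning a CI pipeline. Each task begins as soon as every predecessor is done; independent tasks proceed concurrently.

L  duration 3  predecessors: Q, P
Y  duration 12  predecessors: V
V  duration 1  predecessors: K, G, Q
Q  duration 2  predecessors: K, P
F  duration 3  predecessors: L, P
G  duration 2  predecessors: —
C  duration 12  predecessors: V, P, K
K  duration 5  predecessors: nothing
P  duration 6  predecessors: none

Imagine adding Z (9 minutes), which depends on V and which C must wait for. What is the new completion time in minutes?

Originally the CI pipeline takes 21 minutes.
With Z inserted, C now waits for max(V, P, K, Z).
New critical path: P→Q→V→Z→C = 6+2+1+9+12 = 30 ⇒ 30 minutes.

30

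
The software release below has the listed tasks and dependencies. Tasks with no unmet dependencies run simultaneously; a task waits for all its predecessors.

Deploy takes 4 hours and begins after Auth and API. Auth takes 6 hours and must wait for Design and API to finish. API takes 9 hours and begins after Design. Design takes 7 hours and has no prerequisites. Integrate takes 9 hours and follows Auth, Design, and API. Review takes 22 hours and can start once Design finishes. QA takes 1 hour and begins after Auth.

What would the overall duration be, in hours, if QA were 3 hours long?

Critical path before the change: Design→API→Auth→Integrate = 7+9+6+9 = 31 giving 31 hours.
QA is off the critical path — its longest chain is 23 hours, giving 8 of slack.
The critical path is still Design→API→Auth→Integrate; finish is now 31 hours.

31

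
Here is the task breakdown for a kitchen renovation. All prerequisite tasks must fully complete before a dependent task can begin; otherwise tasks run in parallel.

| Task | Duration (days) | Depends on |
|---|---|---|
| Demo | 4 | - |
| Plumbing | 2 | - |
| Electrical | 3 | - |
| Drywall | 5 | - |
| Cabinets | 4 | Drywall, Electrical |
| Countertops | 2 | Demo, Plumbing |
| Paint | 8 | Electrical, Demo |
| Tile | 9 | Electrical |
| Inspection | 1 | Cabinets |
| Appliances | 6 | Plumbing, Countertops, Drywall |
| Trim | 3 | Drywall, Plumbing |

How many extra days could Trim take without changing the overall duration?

4

The longest chain is Demo→Countertops→Appliances = 4+2+6 = 12; overall finish 12 days.
Longest path through Trim: 8 days (earliest finish 8, latest finish 12).
Float = 12 − 8 = 4.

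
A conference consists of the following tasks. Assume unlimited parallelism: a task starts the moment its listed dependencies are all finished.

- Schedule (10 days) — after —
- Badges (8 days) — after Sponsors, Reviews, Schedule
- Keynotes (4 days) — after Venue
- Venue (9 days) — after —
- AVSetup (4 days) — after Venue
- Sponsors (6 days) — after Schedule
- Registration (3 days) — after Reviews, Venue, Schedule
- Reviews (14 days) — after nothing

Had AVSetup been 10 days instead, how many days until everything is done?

24

As given, the longest chain is Schedule→Sponsors→Badges = 10+6+8 = 24, so the finish is 24 days.
The longest path through AVSetup is only 13 days, so AVSetup has float 11.
No other chain overtakes it, so the finish is 24 days.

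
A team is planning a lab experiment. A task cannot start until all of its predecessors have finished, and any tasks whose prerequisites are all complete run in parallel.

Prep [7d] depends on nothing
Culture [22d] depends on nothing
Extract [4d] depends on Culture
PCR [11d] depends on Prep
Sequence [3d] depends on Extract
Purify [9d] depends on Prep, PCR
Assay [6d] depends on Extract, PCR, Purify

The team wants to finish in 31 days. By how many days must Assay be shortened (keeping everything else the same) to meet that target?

2

Current finish: 33 days; target: 31.
Assay is on every critical path, so each day cut from Assay cuts the finish by one (this holds down to a finish of 29).
Need 33 − 31 = 2 days off Assay → Assay becomes 4 days, finish becomes 31.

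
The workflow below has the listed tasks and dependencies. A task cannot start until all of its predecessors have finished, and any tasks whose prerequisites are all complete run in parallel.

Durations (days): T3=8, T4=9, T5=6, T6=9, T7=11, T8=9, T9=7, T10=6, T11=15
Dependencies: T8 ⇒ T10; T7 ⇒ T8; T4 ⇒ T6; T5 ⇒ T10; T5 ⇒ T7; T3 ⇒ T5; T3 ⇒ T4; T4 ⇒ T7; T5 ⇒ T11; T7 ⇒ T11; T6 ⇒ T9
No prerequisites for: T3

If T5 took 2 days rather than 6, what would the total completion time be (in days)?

43

Actual critical path: T3→T4→T7→T8→T10 = 8+9+11+9+6 = 43 ⇒ 43 days.
T5 is off the critical path — its longest chain is 40 days, giving 3 of slack.
The critical path is still T3→T4→T7→T8→T10; finish is now 43 days.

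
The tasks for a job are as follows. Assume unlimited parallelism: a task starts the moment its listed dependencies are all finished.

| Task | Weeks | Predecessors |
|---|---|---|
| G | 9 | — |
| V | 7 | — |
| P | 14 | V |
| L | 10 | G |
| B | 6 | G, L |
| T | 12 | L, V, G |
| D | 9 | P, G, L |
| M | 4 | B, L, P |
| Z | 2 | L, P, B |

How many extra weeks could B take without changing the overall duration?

G→L→T = 9+10+12 = 31 sets the makespan at 31 weeks.
The longest chain containing B totals 29 weeks.
Slack of B = 21 − 19 = 2 weeks.

2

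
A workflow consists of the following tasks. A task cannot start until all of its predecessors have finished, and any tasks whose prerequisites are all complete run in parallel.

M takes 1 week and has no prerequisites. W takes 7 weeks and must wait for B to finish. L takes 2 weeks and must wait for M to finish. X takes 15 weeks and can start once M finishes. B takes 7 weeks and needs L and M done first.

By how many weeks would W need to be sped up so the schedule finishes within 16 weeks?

1

Current finish: 17 weeks; target: 16.
W is on every critical path, so each week cut from W cuts the finish by one (this holds down to a finish of 16).
Need 17 − 16 = 1 week off W → W becomes 6 weeks, finish becomes 16.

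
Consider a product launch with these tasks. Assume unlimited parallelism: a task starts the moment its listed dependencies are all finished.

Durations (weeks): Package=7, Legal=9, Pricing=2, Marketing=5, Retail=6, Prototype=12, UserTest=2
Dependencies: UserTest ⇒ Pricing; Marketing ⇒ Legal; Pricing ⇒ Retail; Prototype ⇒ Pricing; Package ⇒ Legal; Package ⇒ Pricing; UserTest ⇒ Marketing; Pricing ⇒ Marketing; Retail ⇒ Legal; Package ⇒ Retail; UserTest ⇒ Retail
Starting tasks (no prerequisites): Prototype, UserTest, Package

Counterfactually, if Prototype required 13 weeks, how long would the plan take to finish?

30

Actual critical path: Prototype→Pricing→Retail→Legal = 12+2+6+9 = 29 ⇒ 29 weeks.
Since Prototype is critical, the +1 change carries straight to that chain (now 30 weeks).
That remains the longest chain; total 30 weeks.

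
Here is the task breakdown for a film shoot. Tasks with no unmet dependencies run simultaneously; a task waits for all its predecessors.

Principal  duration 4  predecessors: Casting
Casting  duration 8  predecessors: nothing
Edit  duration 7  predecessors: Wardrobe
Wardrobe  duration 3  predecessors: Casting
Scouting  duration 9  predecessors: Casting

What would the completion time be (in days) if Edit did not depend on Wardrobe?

17

Original critical path: Casting→Wardrobe→Edit = 8+3+7 = 18 ⇒ 18 days.
Without Wardrobe→Edit, Edit's earliest start moves from 11 to 0.
New critical path: Casting→Scouting = 8+9 = 17 ⇒ 17 days.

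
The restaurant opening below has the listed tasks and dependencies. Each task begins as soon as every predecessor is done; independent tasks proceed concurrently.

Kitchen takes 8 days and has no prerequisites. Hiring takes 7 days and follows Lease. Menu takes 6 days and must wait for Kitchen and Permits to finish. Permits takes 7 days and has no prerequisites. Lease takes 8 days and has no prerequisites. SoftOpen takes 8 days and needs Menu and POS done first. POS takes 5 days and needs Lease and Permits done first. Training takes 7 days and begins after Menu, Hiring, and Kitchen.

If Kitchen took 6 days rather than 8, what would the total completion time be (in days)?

22

The binding path is Kitchen→Menu→SoftOpen = 8+6+8 = 22; finish at 22 days.
Kitchen lies on that path, so at 6 days the path becomes 20 days.
The binding chain switches to Lease→Hiring→Training = 8+7+7 = 22; finish 22 days.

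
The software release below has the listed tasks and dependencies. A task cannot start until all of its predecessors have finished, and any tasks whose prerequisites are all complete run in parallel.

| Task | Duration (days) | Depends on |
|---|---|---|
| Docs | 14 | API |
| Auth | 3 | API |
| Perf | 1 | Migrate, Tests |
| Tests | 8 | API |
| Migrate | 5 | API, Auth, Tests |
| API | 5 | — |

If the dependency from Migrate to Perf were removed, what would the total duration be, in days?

With the dependency in place, API→Tests→Migrate→Perf = 5+8+5+1 = 19 sets the finish at 19 days.
Without Migrate→Perf, Perf's earliest start moves from 18 to 13.
After: API→Docs = 5+14 = 19 → 19 days.

19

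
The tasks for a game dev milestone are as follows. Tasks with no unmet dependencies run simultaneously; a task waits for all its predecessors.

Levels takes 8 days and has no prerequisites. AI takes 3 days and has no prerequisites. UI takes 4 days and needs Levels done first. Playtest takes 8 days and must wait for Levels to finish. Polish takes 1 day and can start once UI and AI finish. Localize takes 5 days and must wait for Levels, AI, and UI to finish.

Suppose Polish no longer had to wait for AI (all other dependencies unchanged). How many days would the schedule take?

With the dependency in place, Levels→UI→Localize = 8+4+5 = 17 sets the finish at 17 days.
Dropping AI→Polish doesn't change Polish's earliest start (12); another predecessor still binds.
After: Levels→UI→Localize = 8+4+5 = 17 → 17 days.

17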